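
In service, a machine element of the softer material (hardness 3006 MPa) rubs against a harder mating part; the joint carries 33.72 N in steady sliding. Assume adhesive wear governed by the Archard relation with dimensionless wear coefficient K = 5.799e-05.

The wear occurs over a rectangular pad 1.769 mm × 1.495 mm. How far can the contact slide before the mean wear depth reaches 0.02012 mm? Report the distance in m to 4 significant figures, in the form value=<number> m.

value=81.80 m

Printed values are rounded — the algebra runs at full float precision, and a lone final rounding, at 4 significant figures.
Hardness H = 3006 MPa = 3.006e+09 Pa.
Pad sides 1.769 mm × 1.495 mm = 0.001769 m × 0.001495 m. Contact area A = 0.001769 m × 0.001495 m = 2.645e-06 m².
Depth limit h_lim = 0.02012 mm = 2.012e-05 m.
As SI base values: W = 33.72 N, H = 3.006e+09 Pa, K = 5.799e-05.
At the depth limit, V_lim = h_lim·A = 2.012e-05 · 2.645e-06 = 5.321e-11 m³.
So the life L = V_lim·H/(K·W) = 5.321e-11 · 3.006e+09 / (5.799e-05 · 33.72) = 81.80 m.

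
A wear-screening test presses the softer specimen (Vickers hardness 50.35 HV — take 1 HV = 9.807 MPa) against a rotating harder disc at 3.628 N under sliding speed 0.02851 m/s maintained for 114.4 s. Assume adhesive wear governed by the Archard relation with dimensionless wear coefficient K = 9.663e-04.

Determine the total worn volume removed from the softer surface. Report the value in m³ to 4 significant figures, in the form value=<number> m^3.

value=2.316e-11 m^3

All working math keeps full float precision. The intermediates are shown rounded, and a lone final rounding: four significant figures.
Total distance L = v·t = 0.02851 m/s × 114.4 s = 3.262 m.
Hardness H = 50.35 HV × 9.807 MPa/HV = 493.8 MPa = 4.938e+08 Pa.
In SI base units, W = 3.628 N, H = 4.938e+08 Pa, K = 9.663e-04.
Apply Archard: V = K·W·L/H = 9.663e-04 · 3.628 · 3.262 / 4.938e+08 = 2.316e-11 m³.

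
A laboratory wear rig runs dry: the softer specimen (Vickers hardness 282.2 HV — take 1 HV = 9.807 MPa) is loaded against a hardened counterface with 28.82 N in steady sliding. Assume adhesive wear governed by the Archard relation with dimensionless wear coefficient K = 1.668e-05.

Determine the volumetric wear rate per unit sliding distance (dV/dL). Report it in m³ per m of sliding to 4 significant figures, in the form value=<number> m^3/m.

value=1.737e-13 m^3/m

The intermediates appear rounded — each operation runs at exact precision — rounded just once to 4 significant figures.
Convert: Hardness H = 282.2 HV × 9.807 MPa/HV = 2768 MPa = 2.768e+09 Pa.
As SI base values: W = 28.82 N, H = 2.768e+09 Pa, K = 1.668e-05.
Volumetric rate dV/dL = K·W/H — distance-free: 1.668e-05 · 28.82 / 2.768e+09 = 1.737e-13 m³/m.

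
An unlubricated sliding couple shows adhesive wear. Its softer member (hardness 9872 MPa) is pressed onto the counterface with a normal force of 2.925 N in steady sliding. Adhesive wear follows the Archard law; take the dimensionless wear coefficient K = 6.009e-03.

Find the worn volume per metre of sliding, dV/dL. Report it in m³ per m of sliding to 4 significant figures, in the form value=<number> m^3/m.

value=1.780e-12 m^3/m

Shown intermediates are rounded — the algebra carries full precision — a single final rounding to 4 significant figures.
Hardness H = 9872 MPa = 9.872e+09 Pa.
Expressed in SI base units: W = 2.925 N, H = 9.872e+09 Pa, K = 6.009e-03.
The wear rate dV/dL = K·W/H, per unit distance: 6.009e-03 · 2.925 / 9.872e+09 = 1.780e-12 m³/m.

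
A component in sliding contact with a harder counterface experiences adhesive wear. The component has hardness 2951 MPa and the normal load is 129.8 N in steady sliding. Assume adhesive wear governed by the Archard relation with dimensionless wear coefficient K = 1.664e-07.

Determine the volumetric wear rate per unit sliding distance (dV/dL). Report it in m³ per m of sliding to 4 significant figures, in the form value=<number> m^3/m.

The intermediates are displayed rounded, and each operation maintains full float precision, and one last rounding: 4 significant figures.
Hardness H = 2951 MPa = 2.951e+09 Pa.
In SI base units: W = 129.8 N, H = 2.951e+09 Pa, K = 1.664e-07.
Sliding wear rate dV/dL = K·W/H, so: 1.664e-07 · 129.8 / 2.951e+09 = 7.319e-15 m³/m.

value=7.319e-15 m^3/m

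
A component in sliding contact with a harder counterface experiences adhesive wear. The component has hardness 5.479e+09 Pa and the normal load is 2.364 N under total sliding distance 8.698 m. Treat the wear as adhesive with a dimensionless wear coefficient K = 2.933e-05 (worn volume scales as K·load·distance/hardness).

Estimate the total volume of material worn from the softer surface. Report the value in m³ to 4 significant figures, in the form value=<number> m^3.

All arithmetic carries full float precision; intermediates appear rounded, and one last rounding to four significant figures.
Collected in SI base units: W = 2.364 N, H = 5.479e+09 Pa, K = 2.933e-05.
Apply Archard: V = K·W·L/H = 2.933e-05 · 2.364 · 8.698 / 5.479e+09 = 1.101e-13 m³.

value=1.101e-13 m^3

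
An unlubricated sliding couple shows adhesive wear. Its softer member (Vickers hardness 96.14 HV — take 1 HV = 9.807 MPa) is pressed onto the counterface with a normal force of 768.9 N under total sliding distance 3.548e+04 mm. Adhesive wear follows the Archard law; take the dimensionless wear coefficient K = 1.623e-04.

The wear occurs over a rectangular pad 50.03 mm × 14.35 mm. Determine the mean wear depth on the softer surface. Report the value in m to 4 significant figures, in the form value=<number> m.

Printed values are rounded. All working math keeps exact precision. Rounded just once: four significant digits.
Sliding distance L = 3.548e+04 mm = 35.48 m.
Hardness H = 96.14 HV × 9.807 MPa/HV = 942.8 MPa = 9.428e+08 Pa.
Pad sides 50.03 mm × 14.35 mm = 0.05003 m × 0.01435 m. Contact area A = 0.05003 m × 0.01435 m = 7.179e-04 m².
Restated in SI base units: W = 768.9 N, H = 9.428e+08 Pa, K = 1.623e-04.
Volume removed: V = K·W·L/H = 1.623e-04 · 768.9 · 35.48 / 9.428e+08 = 4.696e-09 m³.
Average depth h = V/A = 4.696e-09 / 7.179e-04 = 6.541e-06 m.

value=6.541e-06 m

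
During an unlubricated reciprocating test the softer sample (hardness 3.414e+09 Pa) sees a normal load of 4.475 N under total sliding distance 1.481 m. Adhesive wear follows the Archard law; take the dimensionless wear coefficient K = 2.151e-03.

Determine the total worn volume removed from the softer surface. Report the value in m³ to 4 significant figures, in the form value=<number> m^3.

Intermediate values are displayed rounded; all working math runs at full precision; a lone final rounding: four significant figures.
Expressed in SI base units: W = 4.475 N, H = 3.414e+09 Pa, K = 2.151e-03.
Wear volume V = K·W·L/H = 2.151e-03 · 4.475 · 1.481 / 3.414e+09 = 4.176e-12 m³.

value=4.176e-12 m^3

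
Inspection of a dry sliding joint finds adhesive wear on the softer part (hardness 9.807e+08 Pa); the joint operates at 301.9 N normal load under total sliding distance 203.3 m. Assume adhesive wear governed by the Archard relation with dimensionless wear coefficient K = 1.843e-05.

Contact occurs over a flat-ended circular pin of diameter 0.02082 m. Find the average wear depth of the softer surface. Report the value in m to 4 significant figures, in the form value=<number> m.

value=3.388e-06 m

Intermediates are printed rounded, and every step keeps full float precision — rounded once at the end: 4 significant digits.
Convert: Contact area A = π·d²/4 = π·(0.02082 m)²/4 = 3.404e-04 m².
Restated in SI base units: W = 301.9 N, H = 9.807e+08 Pa, K = 1.843e-05.
Wear volume V = K·W·L/H = 1.843e-05 · 301.9 · 203.3 / 9.807e+08 = 1.153e-09 m³.
Wear depth h = V/A = 1.153e-09 / 3.404e-04 = 3.388e-06 m.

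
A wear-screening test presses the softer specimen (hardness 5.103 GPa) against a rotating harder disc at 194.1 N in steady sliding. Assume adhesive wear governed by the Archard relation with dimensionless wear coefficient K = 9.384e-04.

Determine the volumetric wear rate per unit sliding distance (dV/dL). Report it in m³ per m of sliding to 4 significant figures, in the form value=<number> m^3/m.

Shown intermediates are rounded, and each operation runs at exact precision — one last rounding: four significant digits.
Hardness H = 5.103 GPa = 5.103e+09 Pa.
In SI base units, W = 194.1 N, H = 5.103e+09 Pa, K = 9.384e-04.
The wear rate dV/dL = K·W/H (independent of L): 9.384e-04 · 194.1 / 5.103e+09 = 3.569e-11 m³/m.

value=3.569e-11 m^3/m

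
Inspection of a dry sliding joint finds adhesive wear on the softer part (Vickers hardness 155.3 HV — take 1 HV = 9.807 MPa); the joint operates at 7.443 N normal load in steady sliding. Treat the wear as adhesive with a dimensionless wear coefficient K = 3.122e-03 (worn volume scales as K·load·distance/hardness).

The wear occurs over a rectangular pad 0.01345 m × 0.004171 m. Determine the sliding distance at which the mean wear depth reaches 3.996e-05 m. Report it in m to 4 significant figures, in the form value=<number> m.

value=146.9 m

The algebra carries exact precision, and intermediates are printed rounded. Rounded just once to four significant figures.
Convert: Hardness H = 155.3 HV × 9.807 MPa/HV = 1523 MPa = 1.523e+09 Pa.
Convert: Contact area A = 0.01345 m × 0.004171 m = 5.610e-05 m².
SI base units throughout: W = 7.443 N, H = 1.523e+09 Pa, K = 3.122e-03.
Limit volume V_lim = h_lim·A = 3.996e-05 · 5.610e-05 = 2.242e-09 m³.
Sliding life L = V_lim·H/(K·W) = 2.242e-09 · 1.523e+09 / (3.122e-03 · 7.443) = 146.9 m.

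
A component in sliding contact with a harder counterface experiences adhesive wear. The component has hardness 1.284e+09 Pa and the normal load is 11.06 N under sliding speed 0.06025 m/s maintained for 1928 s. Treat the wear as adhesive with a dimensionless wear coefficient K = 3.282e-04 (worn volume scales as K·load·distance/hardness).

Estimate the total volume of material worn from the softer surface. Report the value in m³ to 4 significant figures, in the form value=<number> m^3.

value=3.284e-10 m^3

Displayed values are rounded — each operation holds exact precision; a single final rounding: 4 significant digits.
Convert: Total distance L = v·t = 0.06025 m/s × 1928 s = 116.2 m.
Collected in SI base units: W = 11.06 N, H = 1.284e+09 Pa, K = 3.282e-04.
Archard relation: V = K·W·L/H = 3.282e-04 · 11.06 · 116.2 / 1.284e+09 = 3.284e-10 m³.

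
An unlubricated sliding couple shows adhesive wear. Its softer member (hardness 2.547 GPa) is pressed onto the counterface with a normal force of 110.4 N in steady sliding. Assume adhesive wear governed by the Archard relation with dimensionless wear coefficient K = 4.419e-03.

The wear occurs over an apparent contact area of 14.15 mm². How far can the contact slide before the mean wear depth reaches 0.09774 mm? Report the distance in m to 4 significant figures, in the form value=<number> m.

The computation keeps full precision, and the intermediates are printed rounded. Rounded once at the end to four significant figures.
Hardness H = 2.547 GPa = 2.547e+09 Pa.
Contact area A = 14.15 mm² = 1.415e-05 m².
Depth limit h_lim = 0.09774 mm = 9.774e-05 m.
Collected in SI base units: W = 110.4 N, H = 2.547e+09 Pa, K = 4.419e-03.
Volume at the limit: V_lim = h_lim·A = 9.774e-05 · 1.415e-05 = 1.383e-09 m³.
Thus life L = V_lim·H/(K·W) = 1.383e-09 · 2.547e+09 / (4.419e-03 · 110.4) = 7.220 m.

value=7.220 m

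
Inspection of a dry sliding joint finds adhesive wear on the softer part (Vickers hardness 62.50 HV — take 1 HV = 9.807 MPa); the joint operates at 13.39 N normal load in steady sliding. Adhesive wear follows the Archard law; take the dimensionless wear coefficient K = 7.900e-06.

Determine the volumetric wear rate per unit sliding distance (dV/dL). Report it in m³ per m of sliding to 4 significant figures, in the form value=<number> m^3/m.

The intermediates appear rounded; every step runs at full precision; one last rounding: four significant figures.
Convert: Hardness H = 62.50 HV × 9.807 MPa/HV = 612.9 MPa = 6.129e+08 Pa.
SI base units throughout: W = 13.39 N, H = 6.129e+08 Pa, K = 7.900e-06.
Wear rate dV/dL = K·W/H: 7.900e-06 · 13.39 / 6.129e+08 = 1.726e-13 m³/m.

value=1.726e-13 m^3/m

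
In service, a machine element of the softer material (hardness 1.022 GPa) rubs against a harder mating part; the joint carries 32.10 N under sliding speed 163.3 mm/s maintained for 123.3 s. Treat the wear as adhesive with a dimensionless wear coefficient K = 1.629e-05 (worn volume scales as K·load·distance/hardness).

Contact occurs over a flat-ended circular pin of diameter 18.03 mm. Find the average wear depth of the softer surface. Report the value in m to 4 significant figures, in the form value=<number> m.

value=4.035e-08 m

Every step maintains full float precision; printed values are rounded — one last rounding, at four significant figures.
Sliding speed v = 163.3 mm/s = 0.1633 m/s. Total distance L = v·t = 0.1633 m/s × 123.3 s = 20.13 m.
Hardness H = 1.022 GPa = 1.022e+09 Pa.
Pin diameter d = 18.03 mm = 0.01803 m. Contact area A = π·d²/4 = π·(0.01803 m)²/4 = 2.553e-04 m².
Restated in SI base units: W = 32.10 N, H = 1.022e+09 Pa, K = 1.629e-05.
Archard relation: V = K·W·L/H = 1.629e-05 · 32.10 · 20.13 / 1.022e+09 = 1.030e-11 m³.
Depth h = V/A = 1.030e-11 / 2.553e-04 = 4.035e-08 m.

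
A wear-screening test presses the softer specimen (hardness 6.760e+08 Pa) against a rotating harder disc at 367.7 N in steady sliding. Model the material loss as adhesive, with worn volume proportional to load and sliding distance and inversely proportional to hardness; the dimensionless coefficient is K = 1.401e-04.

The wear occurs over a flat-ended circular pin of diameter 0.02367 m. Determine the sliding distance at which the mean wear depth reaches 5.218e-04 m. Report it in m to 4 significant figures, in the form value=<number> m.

value=3013 m

All working math maintains full float precision, and intermediates are printed rounded. Rounded once at the end, at 4 significant figures.
Convert: Contact area A = π·d²/4 = π·(0.02367 m)²/4 = 4.400e-04 m².
SI base units throughout: W = 367.7 N, H = 6.760e+08 Pa, K = 1.401e-04.
At the depth limit, V_lim = h_lim·A = 5.218e-04 · 4.400e-04 = 2.296e-07 m³.
So the life L = V_lim·H/(K·W) = 2.296e-07 · 6.760e+08 / (1.401e-04 · 367.7) = 3013 m.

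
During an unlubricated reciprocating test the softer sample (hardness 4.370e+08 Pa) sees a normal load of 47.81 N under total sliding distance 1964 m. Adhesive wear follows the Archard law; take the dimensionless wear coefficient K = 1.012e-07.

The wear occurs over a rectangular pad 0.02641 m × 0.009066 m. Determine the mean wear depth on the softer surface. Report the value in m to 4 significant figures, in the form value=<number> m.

value=9.082e-08 m

Intermediate values appear rounded — all working math carries full float precision — a single final rounding: 4 significant digits.
Contact area A = 0.02641 m × 0.009066 m = 2.394e-04 m².
Restated in SI base units: W = 47.81 N, H = 4.370e+08 Pa, K = 1.012e-07.
By Archard's law, V = K·W·L/H = 1.012e-07 · 47.81 · 1964 / 4.370e+08 = 2.174e-11 m³.
Wear depth h = V/A = 2.174e-11 / 2.394e-04 = 9.082e-08 m.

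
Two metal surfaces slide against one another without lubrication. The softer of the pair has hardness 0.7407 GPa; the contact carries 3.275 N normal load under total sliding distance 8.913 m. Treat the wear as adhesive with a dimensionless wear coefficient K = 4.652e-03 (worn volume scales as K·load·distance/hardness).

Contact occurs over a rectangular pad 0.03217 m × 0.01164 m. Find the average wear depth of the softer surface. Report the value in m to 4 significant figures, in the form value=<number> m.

The algebra keeps full precision, and intermediates appear rounded. Rounded once at the end, at 4 significant digits.
Hardness H = 0.7407 GPa = 7.407e+08 Pa.
Contact area A = 0.03217 m × 0.01164 m = 3.745e-04 m².
Collected in SI base units: W = 3.275 N, H = 7.407e+08 Pa, K = 4.652e-03.
Worn volume V = K·W·L/H = 4.652e-03 · 3.275 · 8.913 / 7.407e+08 = 1.833e-10 m³.
Mean wear depth h = V/A = 1.833e-10 / 3.745e-04 = 4.896e-07 m.

value=4.896e-07 m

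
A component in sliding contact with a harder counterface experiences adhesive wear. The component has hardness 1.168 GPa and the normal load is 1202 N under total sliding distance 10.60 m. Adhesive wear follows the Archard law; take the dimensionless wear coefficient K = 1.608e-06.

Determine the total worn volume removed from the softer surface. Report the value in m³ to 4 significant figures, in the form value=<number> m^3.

All working math maintains exact precision; the intermediates are displayed rounded; one final rounding, at four significant digits.
Hardness H = 1.168 GPa = 1.168e+09 Pa.
In SI base units: W = 1202 N, H = 1.168e+09 Pa, K = 1.608e-06.
Worn volume V = K·W·L/H = 1.608e-06 · 1202 · 10.60 / 1.168e+09 = 1.754e-11 m³.

value=1.754e-11 m^3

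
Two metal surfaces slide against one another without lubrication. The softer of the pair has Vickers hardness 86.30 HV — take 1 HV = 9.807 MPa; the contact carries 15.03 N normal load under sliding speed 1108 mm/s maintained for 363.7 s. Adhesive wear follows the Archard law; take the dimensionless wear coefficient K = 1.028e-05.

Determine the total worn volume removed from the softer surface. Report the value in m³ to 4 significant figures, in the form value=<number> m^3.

value=7.357e-11 m^3

Every step carries full precision. Intermediates are displayed rounded, and one last rounding to 4 significant digits.
Convert: Sliding speed v = 1108 mm/s = 1.108 m/s. The distance L = v·t = 1.108 m/s × 363.7 s = 403.0 m.
Convert: Hardness H = 86.30 HV × 9.807 MPa/HV = 846.3 MPa = 8.463e+08 Pa.
Collected in SI base units: W = 15.03 N, H = 8.463e+08 Pa, K = 1.028e-05.
By Archard's law, V = K·W·L/H = 1.028e-05 · 15.03 · 403.0 / 8.463e+08 = 7.357e-11 m³.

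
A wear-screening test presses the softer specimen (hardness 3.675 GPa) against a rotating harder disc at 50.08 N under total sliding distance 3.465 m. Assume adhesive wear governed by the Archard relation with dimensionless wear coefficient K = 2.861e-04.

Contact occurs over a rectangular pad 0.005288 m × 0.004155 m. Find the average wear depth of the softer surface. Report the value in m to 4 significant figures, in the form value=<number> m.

value=6.148e-07 m

The intermediates are printed rounded; the algebra carries full precision. Rounded once at the end: 4 significant figures.
Hardness H = 3.675 GPa = 3.675e+09 Pa.
Contact area A = 0.005288 m × 0.004155 m = 2.197e-05 m².
Restated in SI base units: W = 50.08 N, H = 3.675e+09 Pa, K = 2.861e-04.
Worn volume V = K·W·L/H = 2.861e-04 · 50.08 · 3.465 / 3.675e+09 = 1.351e-11 m³.
Average depth h = V/A = 1.351e-11 / 2.197e-05 = 6.148e-07 m.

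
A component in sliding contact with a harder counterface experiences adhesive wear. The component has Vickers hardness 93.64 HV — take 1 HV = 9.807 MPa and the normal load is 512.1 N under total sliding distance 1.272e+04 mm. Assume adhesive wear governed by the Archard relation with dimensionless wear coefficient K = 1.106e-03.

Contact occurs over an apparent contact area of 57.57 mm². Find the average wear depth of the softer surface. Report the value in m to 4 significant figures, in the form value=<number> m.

Printed values are rounded; the algebra maintains full precision; rounded just once, at four significant digits.
Convert: Distance covered L = 1.272e+04 mm = 12.72 m.
Convert: Hardness H = 93.64 HV × 9.807 MPa/HV = 918.3 MPa = 9.183e+08 Pa.
Convert: Contact area A = 57.57 mm² = 5.757e-05 m².
Working in SI base units: W = 512.1 N, H = 9.183e+08 Pa, K = 1.106e-03.
The Archard volume V = K·W·L/H = 1.106e-03 · 512.1 · 12.72 / 9.183e+08 = 7.845e-09 m³.
Depth of wear h = V/A = 7.845e-09 / 5.757e-05 = 1.363e-04 m.

value=1.363e-04 m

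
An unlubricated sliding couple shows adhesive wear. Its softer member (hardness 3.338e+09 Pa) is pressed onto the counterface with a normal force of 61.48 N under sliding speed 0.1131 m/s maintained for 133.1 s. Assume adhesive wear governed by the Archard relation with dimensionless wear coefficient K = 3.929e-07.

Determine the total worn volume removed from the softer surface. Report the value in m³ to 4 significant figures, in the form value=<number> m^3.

Intermediates are shown rounded. The algebra keeps full float precision. Rounded once at the end to four significant figures.
Sliding distance L = v·t = 0.1131 m/s × 133.1 s = 15.05 m.
Working in SI base units: W = 61.48 N, H = 3.338e+09 Pa, K = 3.929e-07.
The Archard volume V = K·W·L/H = 3.929e-07 · 61.48 · 15.05 / 3.338e+09 = 1.089e-13 m³.

value=1.089e-13 m^3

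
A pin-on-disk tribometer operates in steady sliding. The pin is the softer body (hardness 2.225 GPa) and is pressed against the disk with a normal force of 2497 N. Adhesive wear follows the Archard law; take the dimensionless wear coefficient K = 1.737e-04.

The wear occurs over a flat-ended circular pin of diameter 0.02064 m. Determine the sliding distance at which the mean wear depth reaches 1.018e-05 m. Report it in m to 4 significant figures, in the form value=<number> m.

value=17.47 m

The intermediates are printed rounded, and all working math maintains full float precision, and rounded just once, at 4 significant digits.
Convert: Hardness H = 2.225 GPa = 2.225e+09 Pa.
Convert: Contact area A = π·d²/4 = π·(0.02064 m)²/4 = 3.346e-04 m².
Working in SI base units: W = 2497 N, H = 2.225e+09 Pa, K = 1.737e-04.
At the depth limit, V_lim = h_lim·A = 1.018e-05 · 3.346e-04 = 3.406e-09 m³.
Inverting, life L = V_lim·H/(K·W) = 3.406e-09 · 2.225e+09 / (1.737e-04 · 2497) = 17.47 m.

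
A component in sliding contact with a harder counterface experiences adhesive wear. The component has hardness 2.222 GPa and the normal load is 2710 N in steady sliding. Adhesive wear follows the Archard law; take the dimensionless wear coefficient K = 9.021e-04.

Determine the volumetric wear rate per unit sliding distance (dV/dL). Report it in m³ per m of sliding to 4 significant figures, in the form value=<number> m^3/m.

Shown intermediates are rounded; the algebra maintains exact precision, and one last rounding to four significant figures.
Convert: Hardness H = 2.222 GPa = 2.222e+09 Pa.
As SI base values: W = 2710 N, H = 2.222e+09 Pa, K = 9.021e-04.
Rate of wear dV/dL = K·W/H, so: 9.021e-04 · 2710 / 2.222e+09 = 1.100e-09 m³/m.

value=1.100e-09 m^3/m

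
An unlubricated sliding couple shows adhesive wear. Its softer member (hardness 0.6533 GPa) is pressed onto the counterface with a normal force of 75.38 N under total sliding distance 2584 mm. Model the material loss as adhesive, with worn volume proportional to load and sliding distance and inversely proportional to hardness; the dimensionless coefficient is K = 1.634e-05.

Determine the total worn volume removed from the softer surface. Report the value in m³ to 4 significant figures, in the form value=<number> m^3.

value=4.872e-12 m^3

Quoted intermediates are rounded, and each operation maintains exact precision; one last rounding to four significant digits.
Convert: The distance L = 2584 mm = 2.584 m.
Convert: Hardness H = 0.6533 GPa = 6.533e+08 Pa.
Working in SI base units: W = 75.38 N, H = 6.533e+08 Pa, K = 1.634e-05.
The Archard volume V = K·W·L/H = 1.634e-05 · 75.38 · 2.584 / 6.533e+08 = 4.872e-12 m³.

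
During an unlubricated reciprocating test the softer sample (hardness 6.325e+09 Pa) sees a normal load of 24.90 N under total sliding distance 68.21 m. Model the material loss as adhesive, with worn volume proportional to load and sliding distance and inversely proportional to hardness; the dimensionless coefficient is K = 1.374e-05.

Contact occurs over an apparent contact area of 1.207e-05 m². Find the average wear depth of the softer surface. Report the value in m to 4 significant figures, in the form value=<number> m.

All arithmetic runs at exact precision, and intermediate values appear rounded — rounded just once: four significant figures.
Restated in SI base units: W = 24.90 N, H = 6.325e+09 Pa, K = 1.374e-05.
Worn volume V = K·W·L/H = 1.374e-05 · 24.90 · 68.21 / 6.325e+09 = 3.690e-12 m³.
Mean depth h = V/A = 3.690e-12 / 1.207e-05 = 3.057e-07 m.

value=3.057e-07 m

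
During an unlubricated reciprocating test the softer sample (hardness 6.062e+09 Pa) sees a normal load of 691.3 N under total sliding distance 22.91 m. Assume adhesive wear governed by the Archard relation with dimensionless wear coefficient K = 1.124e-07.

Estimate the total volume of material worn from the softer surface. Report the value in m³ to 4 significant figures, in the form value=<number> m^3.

value=2.937e-13 m^3

Intermediates appear rounded — the computation runs at full precision; a lone final rounding, at 4 significant digits.
In SI base units, W = 691.3 N, H = 6.062e+09 Pa, K = 1.124e-07.
The Archard volume V = K·W·L/H = 1.124e-07 · 691.3 · 22.91 / 6.062e+09 = 2.937e-13 m³.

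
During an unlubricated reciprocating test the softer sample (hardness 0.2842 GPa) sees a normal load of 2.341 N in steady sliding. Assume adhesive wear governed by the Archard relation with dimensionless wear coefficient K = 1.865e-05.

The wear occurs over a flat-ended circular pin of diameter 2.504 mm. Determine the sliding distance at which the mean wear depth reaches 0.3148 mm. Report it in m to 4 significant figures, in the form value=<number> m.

Each operation keeps full precision; intermediate values are printed rounded; a single final rounding, at four significant figures.
Hardness H = 0.2842 GPa = 2.842e+08 Pa.
Pin diameter d = 2.504 mm = 0.002504 m. Contact area A = π·d²/4 = π·(0.002504 m)²/4 = 4.924e-06 m².
Depth limit h_lim = 0.3148 mm = 3.148e-04 m.
Restated in SI base units: W = 2.341 N, H = 2.842e+08 Pa, K = 1.865e-05.
Wearable volume V_lim = h_lim·A = 3.148e-04 · 4.924e-06 = 1.550e-09 m³.
Life L = V_lim·H/(K·W) = 1.550e-09 · 2.842e+08 / (1.865e-05 · 2.341) = 1.009e+04 m.

value=1.009e+04 m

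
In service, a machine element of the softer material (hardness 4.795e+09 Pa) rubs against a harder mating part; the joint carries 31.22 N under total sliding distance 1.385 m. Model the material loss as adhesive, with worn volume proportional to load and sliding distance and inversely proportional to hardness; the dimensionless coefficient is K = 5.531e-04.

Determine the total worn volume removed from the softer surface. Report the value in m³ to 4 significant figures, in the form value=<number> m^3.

value=4.988e-12 m^3

Intermediates appear rounded; every step holds exact precision — rounded once at the end, at four significant figures.
SI base units throughout: W = 31.22 N, H = 4.795e+09 Pa, K = 5.531e-04.
Archard relation: V = K·W·L/H = 5.531e-04 · 31.22 · 1.385 / 4.795e+09 = 4.988e-12 m³.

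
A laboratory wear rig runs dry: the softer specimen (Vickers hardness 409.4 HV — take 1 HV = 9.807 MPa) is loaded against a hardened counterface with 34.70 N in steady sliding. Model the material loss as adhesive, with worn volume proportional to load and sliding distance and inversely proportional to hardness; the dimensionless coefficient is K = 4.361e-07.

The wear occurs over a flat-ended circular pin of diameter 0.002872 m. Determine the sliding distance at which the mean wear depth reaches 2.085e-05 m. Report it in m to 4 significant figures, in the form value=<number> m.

The algebra maintains full float precision, and displayed values are rounded, and a lone final rounding, at 4 significant figures.
Hardness H = 409.4 HV × 9.807 MPa/HV = 4015 MPa = 4.015e+09 Pa.
Contact area A = π·d²/4 = π·(0.002872 m)²/4 = 6.478e-06 m².
Expressed in SI base units: W = 34.70 N, H = 4.015e+09 Pa, K = 4.361e-07.
Wearable volume V_lim = h_lim·A = 2.085e-05 · 6.478e-06 = 1.351e-10 m³.
Inverting, life L = V_lim·H/(K·W) = 1.351e-10 · 4.015e+09 / (4.361e-07 · 34.70) = 3.584e+04 m.

value=3.584e+04 m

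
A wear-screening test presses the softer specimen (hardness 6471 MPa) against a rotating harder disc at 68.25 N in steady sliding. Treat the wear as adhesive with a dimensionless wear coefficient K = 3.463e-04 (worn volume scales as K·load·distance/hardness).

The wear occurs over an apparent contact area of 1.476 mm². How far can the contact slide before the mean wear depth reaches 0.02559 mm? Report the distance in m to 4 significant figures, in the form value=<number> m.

Displayed values are rounded — each operation holds full precision; one last rounding: 4 significant figures.
Convert: Hardness H = 6471 MPa = 6.471e+09 Pa.
Convert: Contact area A = 1.476 mm² = 1.476e-06 m².
Convert: Depth limit h_lim = 0.02559 mm = 2.559e-05 m.
As SI base values: W = 68.25 N, H = 6.471e+09 Pa, K = 3.463e-04.
Limit volume V_lim = h_lim·A = 2.559e-05 · 1.476e-06 = 3.777e-11 m³.
Inverting, life L = V_lim·H/(K·W) = 3.777e-11 · 6.471e+09 / (3.463e-04 · 68.25) = 10.34 m.

value=10.34 m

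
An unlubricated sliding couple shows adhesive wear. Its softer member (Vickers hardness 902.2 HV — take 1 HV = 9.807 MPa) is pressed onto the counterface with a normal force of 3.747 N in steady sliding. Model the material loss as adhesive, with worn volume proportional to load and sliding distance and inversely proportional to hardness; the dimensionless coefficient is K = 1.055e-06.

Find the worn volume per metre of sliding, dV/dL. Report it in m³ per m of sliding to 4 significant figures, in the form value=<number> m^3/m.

Intermediate values appear rounded — the computation keeps exact precision; a single final rounding to four significant figures.
Convert: Hardness H = 902.2 HV × 9.807 MPa/HV = 8848 MPa = 8.848e+09 Pa.
In SI base units: W = 3.747 N, H = 8.848e+09 Pa, K = 1.055e-06.
Sliding wear rate dV/dL = K·W/H (independent of L): 1.055e-06 · 3.747 / 8.848e+09 = 4.468e-16 m³/m.

value=4.468e-16 m^3/m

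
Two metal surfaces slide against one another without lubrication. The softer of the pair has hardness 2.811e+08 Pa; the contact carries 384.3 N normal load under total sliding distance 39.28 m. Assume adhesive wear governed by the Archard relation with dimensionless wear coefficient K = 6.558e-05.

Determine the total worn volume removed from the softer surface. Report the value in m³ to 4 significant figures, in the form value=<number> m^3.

The algebra maintains full precision; shown intermediates are rounded; rounded just once, at 4 significant figures.
In SI base units: W = 384.3 N, H = 2.811e+08 Pa, K = 6.558e-05.
The Archard volume V = K·W·L/H = 6.558e-05 · 384.3 · 39.28 / 2.811e+08 = 3.522e-09 m³.

value=3.522e-09 m^3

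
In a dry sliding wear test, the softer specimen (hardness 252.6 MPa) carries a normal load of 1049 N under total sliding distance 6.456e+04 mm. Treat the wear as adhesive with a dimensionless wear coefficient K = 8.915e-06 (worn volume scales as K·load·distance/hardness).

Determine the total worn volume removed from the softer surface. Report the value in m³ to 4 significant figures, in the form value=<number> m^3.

value=2.390e-09 m^3

Intermediates are displayed rounded — the algebra carries full precision; rounded just once to four significant digits.
Convert: Total distance L = 6.456e+04 mm = 64.56 m.
Convert: Hardness H = 252.6 MPa = 2.526e+08 Pa.
As SI base values: W = 1049 N, H = 2.526e+08 Pa, K = 8.915e-06.
By Archard's law, V = K·W·L/H = 8.915e-06 · 1049 · 64.56 / 2.526e+08 = 2.390e-09 m³.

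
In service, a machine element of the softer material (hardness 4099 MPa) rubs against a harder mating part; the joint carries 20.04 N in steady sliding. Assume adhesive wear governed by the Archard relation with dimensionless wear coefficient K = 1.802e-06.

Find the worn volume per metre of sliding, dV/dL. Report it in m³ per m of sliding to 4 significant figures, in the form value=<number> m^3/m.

value=8.810e-15 m^3/m

Every step holds full precision, and intermediates appear rounded — a single final rounding: four significant figures.
Hardness H = 4099 MPa = 4.099e+09 Pa.
In SI base units: W = 20.04 N, H = 4.099e+09 Pa, K = 1.802e-06.
Sliding wear rate dV/dL = K·W/H: 1.802e-06 · 20.04 / 4.099e+09 = 8.810e-15 m³/m.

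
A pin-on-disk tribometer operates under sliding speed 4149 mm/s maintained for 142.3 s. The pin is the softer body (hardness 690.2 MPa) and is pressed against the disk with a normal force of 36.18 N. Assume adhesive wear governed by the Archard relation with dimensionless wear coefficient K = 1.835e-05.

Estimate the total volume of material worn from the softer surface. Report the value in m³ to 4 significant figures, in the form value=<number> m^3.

Every step holds full float precision. Quoted intermediates are rounded; rounded once at the end, at four significant figures.
Convert: Sliding speed v = 4149 mm/s = 4.149 m/s. Distance covered L = v·t = 4.149 m/s × 142.3 s = 590.4 m.
Convert: Hardness H = 690.2 MPa = 6.902e+08 Pa.
SI base units throughout: W = 36.18 N, H = 6.902e+08 Pa, K = 1.835e-05.
By Archard's law, V = K·W·L/H = 1.835e-05 · 36.18 · 590.4 / 6.902e+08 = 5.679e-10 m³.

value=5.679e-10 m^3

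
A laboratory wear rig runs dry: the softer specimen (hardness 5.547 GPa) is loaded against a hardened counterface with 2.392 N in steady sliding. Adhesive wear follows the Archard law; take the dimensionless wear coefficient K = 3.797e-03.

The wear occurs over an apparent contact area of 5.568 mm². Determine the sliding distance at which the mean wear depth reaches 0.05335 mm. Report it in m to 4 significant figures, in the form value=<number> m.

The intermediates are printed rounded, and the computation holds full float precision. Rounded just once, at four significant digits.
Hardness H = 5.547 GPa = 5.547e+09 Pa.
Contact area A = 5.568 mm² = 5.568e-06 m².
Depth limit h_lim = 0.05335 mm = 5.335e-05 m.
Restated in SI base units: W = 2.392 N, H = 5.547e+09 Pa, K = 3.797e-03.
Allowed volume V_lim = h_lim·A = 5.335e-05 · 5.568e-06 = 2.971e-10 m³.
Life L = V_lim·H/(K·W) = 2.971e-10 · 5.547e+09 / (3.797e-03 · 2.392) = 181.4 m.

value=181.4 m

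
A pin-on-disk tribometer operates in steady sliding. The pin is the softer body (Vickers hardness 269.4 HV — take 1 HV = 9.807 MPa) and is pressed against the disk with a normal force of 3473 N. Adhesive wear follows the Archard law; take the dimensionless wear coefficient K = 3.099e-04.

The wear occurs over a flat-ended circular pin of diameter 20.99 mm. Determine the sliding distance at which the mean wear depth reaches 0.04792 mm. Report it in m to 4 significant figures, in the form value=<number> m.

All working math holds full precision. Intermediate values appear rounded — one final rounding: four significant figures.
Hardness H = 269.4 HV × 9.807 MPa/HV = 2642 MPa = 2.642e+09 Pa.
Pin diameter d = 20.99 mm = 0.02099 m. Contact area A = π·d²/4 = π·(0.02099 m)²/4 = 3.460e-04 m².
Depth limit h_lim = 0.04792 mm = 4.792e-05 m.
As SI base values: W = 3473 N, H = 2.642e+09 Pa, K = 3.099e-04.
Permissible volume V_lim = h_lim·A = 4.792e-05 · 3.460e-04 = 1.658e-08 m³.
So the life L = V_lim·H/(K·W) = 1.658e-08 · 2.642e+09 / (3.099e-04 · 3473) = 40.70 m.

value=40.70 m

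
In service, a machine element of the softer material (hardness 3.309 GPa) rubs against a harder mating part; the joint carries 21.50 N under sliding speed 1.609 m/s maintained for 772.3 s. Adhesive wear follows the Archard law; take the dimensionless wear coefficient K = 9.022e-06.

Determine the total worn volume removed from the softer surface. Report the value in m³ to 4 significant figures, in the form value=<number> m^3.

value=7.284e-11 m^3

Every step maintains full precision, and intermediate values are shown rounded — one final rounding, at four significant figures.
Convert: The distance L = v·t = 1.609 m/s × 772.3 s = 1243 m.
Convert: Hardness H = 3.309 GPa = 3.309e+09 Pa.
Collected in SI base units: W = 21.50 N, H = 3.309e+09 Pa, K = 9.022e-06.
By Archard's law, V = K·W·L/H = 9.022e-06 · 21.50 · 1243 / 3.309e+09 = 7.284e-11 m³.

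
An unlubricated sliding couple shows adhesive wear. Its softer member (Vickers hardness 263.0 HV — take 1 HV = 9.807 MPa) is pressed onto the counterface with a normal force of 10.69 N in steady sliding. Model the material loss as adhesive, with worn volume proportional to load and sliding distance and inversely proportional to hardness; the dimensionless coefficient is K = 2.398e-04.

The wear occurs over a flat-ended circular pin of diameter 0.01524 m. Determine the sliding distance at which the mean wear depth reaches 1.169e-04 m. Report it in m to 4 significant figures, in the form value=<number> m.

The intermediates are displayed rounded; all working math carries full float precision, and a lone final rounding: four significant figures.
Convert: Hardness H = 263.0 HV × 9.807 MPa/HV = 2579 MPa = 2.579e+09 Pa.
Convert: Contact area A = π·d²/4 = π·(0.01524 m)²/4 = 1.824e-04 m².
As SI base values: W = 10.69 N, H = 2.579e+09 Pa, K = 2.398e-04.
Volume at the limit: V_lim = h_lim·A = 1.169e-04 · 1.824e-04 = 2.132e-08 m³.
Life L = V_lim·H/(K·W) = 2.132e-08 · 2.579e+09 / (2.398e-04 · 10.69) = 2.146e+04 m.

value=2.146e+04 m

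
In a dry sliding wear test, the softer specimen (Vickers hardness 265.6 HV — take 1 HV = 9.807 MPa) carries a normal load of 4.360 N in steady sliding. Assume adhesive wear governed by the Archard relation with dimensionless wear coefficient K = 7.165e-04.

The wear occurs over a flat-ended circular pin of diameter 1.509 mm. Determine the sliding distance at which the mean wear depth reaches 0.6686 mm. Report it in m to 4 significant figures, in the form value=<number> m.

value=997.0 m

Each operation runs at exact precision, and shown intermediates are rounded, and rounded just once, at four significant digits.
Hardness H = 265.6 HV × 9.807 MPa/HV = 2605 MPa = 2.605e+09 Pa.
Pin diameter d = 1.509 mm = 0.001509 m. Contact area A = π·d²/4 = π·(0.001509 m)²/4 = 1.788e-06 m².
Depth limit h_lim = 0.6686 mm = 6.686e-04 m.
In SI base units, W = 4.360 N, H = 2.605e+09 Pa, K = 7.165e-04.
Allowed volume V_lim = h_lim·A = 6.686e-04 · 1.788e-06 = 1.196e-09 m³.
Thus life L = V_lim·H/(K·W) = 1.196e-09 · 2.605e+09 / (7.165e-04 · 4.360) = 997.0 m.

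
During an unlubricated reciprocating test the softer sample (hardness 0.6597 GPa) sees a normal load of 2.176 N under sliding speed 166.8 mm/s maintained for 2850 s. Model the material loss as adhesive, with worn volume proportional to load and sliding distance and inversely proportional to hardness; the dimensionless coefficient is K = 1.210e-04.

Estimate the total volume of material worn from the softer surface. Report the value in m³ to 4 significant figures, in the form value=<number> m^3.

value=1.897e-10 m^3

All arithmetic runs at full precision, and intermediate values are displayed rounded, and one final rounding, at 4 significant figures.
Convert: Sliding speed v = 166.8 mm/s = 0.1668 m/s. The distance L = v·t = 0.1668 m/s × 2850 s = 475.4 m.
Convert: Hardness H = 0.6597 GPa = 6.597e+08 Pa.
In SI base units, W = 2.176 N, H = 6.597e+08 Pa, K = 1.210e-04.
Apply Archard: V = K·W·L/H = 1.210e-04 · 2.176 · 475.4 / 6.597e+08 = 1.897e-10 m³.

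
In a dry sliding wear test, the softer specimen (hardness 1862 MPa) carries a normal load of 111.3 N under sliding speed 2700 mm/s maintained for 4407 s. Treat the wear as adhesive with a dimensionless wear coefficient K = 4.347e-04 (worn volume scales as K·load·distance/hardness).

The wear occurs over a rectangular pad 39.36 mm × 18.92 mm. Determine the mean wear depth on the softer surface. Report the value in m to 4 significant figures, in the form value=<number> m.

All arithmetic keeps exact precision, and the intermediates appear rounded — a single final rounding to four significant digits.
Convert: Sliding speed v = 2700 mm/s = 2.700 m/s. The distance L = v·t = 2.700 m/s × 4407 s = 1.190e+04 m.
Convert: Hardness H = 1862 MPa = 1.862e+09 Pa.
Convert: Pad sides 39.36 mm × 18.92 mm = 0.03936 m × 0.01892 m. Contact area A = 0.03936 m × 0.01892 m = 7.447e-04 m².
In SI base units, W = 111.3 N, H = 1.862e+09 Pa, K = 4.347e-04.
Archard volume V = K·W·L/H = 4.347e-04 · 111.3 · 1.190e+04 / 1.862e+09 = 3.092e-07 m³.
Depth of wear h = V/A = 3.092e-07 / 7.447e-04 = 4.152e-04 m.

value=4.152e-04 m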